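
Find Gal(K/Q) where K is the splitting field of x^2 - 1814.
Gal(K/Q) = Z/2Z (cyclic of order 2)

x^2 - 1814 is irreducible over Q since 1814 is not a rational square. The splitting field Q(sqrt(1814)) has degree 2 over Q, and its unique nontrivial automorphism is sqrt(1814) ↦ -sqrt(1814). Hence Gal(Q(sqrt(1814))/Q) = Z/2Z.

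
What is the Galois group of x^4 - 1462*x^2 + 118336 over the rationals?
Gal(K/Q) = Z/2Z (cyclic of order 2)

f factors as (x^2 - 86)(x^2 - 1376), so the splitting field is K = Q(sqrt(86), sqrt(1376)). The squarefree part of 86 is 86 and the squarefree part of 1376 is also 86, so sqrt(86) and sqrt(1376) are both rational multiples of sqrt(86). Hence Q(sqrt(86)) = Q(sqrt(1376)) = Q(sqrt(86)), and the splitting field collapses to a single degree-2 extension with Galois group Z/2Z.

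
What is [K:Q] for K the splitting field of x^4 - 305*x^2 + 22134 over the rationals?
[K:Q] = 4

f factors as (x^2 - 119)(x^2 - 186); the splitting field is K = Q(sqrt(119), sqrt(186)). Since 119, 186, and 22134 are all non-squares in Q, the three subfields Q(sqrt(119)), Q(sqrt(186)), Q(sqrt(22134)) are distinct degree-2 extensions, so [K:Q] = 4 (Klein four Galois group).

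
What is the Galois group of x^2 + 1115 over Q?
Gal(K/Q) = Z/2Z (cyclic of order 2)

x^2 + 1115 is irreducible over Q since -1115 is not a rational square. The splitting field Q(sqrt(-1115)) has degree 2 over Q, and its unique nontrivial automorphism is sqrt(-1115) ↦ -sqrt(-1115). Hence Gal(Q(sqrt(-1115))/Q) = Z/2Z.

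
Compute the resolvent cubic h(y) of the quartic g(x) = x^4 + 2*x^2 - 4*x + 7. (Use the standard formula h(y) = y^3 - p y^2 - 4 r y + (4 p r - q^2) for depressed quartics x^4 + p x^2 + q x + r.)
h(y) = y^3 - 2*y^2 - 28*y + 40

Identify coefficients: p = 2, q = -4, r = 7.
Plug into h(y) = y^3 - p y^2 - 4 r y + (4 p r - q^2):
  h(y) = y^3 - (2) y^2 - 4*(7) y + (4*(2)*(7) - (-4)^2)
       = y^3 + (-2) y^2 + (-28) y + (40).
Simplifying: h(y) = y^3 - 2*y^2 - 28*y + 40.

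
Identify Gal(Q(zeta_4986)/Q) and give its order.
|Gal(Q(zeta_4986)/Q)| = phi(4986) = 1656; group ≅ (Z/4986Z)^* ≅ Z/6Z × Z/276Z

The n-th cyclotomic polynomial Φ_4986(x) is the minimal polynomial of zeta_4986 over Q and has degree phi(4986) = 1656. So Q(zeta_4986) is a degree-1656 Galois extension with Galois group (Z/4986Z)^*. By CRT, (Z/4986Z)^* ≅ (Z/2Z)^* × (Z/9Z)^* × (Z/277Z)^*. Each prime-power unit group is (Z/2Z)^* ≅ trivial group (order 1); (Z/9Z)^* ≅ Z/6Z; (Z/277Z)^* ≅ Z/276Z. Hence Gal(Q(zeta_4986)/Q) ≅ Z/6Z × Z/276Z.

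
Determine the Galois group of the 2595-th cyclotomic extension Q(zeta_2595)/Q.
|Gal(Q(zeta_2595)/Q)| = phi(2595) = 1376; group ≅ (Z/2595Z)^* ≅ Z/2Z × Z/4Z × Z/172Z

The n-th cyclotomic polynomial Φ_2595(x) is the minimal polynomial of zeta_2595 over Q and has degree phi(2595) = 1376. So Q(zeta_2595) is a degree-1376 Galois extension with Galois group (Z/2595Z)^*. By CRT, (Z/2595Z)^* ≅ (Z/3Z)^* × (Z/5Z)^* × (Z/173Z)^*. Each prime-power unit group is (Z/3Z)^* ≅ Z/2Z; (Z/5Z)^* ≅ Z/4Z; (Z/173Z)^* ≅ Z/172Z. Hence Gal(Q(zeta_2595)/Q) ≅ Z/2Z × Z/4Z × Z/172Z.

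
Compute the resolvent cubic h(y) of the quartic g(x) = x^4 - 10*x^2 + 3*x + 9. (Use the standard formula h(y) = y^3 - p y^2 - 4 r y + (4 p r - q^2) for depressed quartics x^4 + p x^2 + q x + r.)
h(y) = y^3 + 10*y^2 - 36*y - 369

Identify coefficients: p = -10, q = 3, r = 9.
Plug into h(y) = y^3 - p y^2 - 4 r y + (4 p r - q^2):
  h(y) = y^3 - (-10) y^2 - 4*(9) y + (4*(-10)*(9) - (3)^2)
       = y^3 + (10) y^2 + (-36) y + (-369).
Simplifying: h(y) = y^3 + 10*y^2 - 36*y - 369.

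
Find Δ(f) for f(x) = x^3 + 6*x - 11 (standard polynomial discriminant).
Δ = -4131

For a depressed cubic x^3 + p x + q the discriminant is Δ = -4 p^3 - 27 q^2 = -4*(6)^3 - 27*(-11)^2 = -864 - 3267 = -4131.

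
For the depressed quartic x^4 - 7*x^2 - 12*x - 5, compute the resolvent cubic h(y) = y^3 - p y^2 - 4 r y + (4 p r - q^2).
h(y) = y^3 + 7*y^2 + 20*y - 4

Identify coefficients: p = -7, q = -12, r = -5.
Plug into h(y) = y^3 - p y^2 - 4 r y + (4 p r - q^2):
  h(y) = y^3 - (-7) y^2 - 4*(-5) y + (4*(-7)*(-5) - (-12)^2)
       = y^3 + (7) y^2 + (20) y + (-4).
Simplifying: h(y) = y^3 + 7*y^2 + 20*y - 4.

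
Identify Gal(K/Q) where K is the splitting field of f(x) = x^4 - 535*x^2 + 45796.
Gal(K/Q) = Z/2Z (cyclic of order 2)

f factors as (x^2 - 428)(x^2 - 107), so the splitting field is K = Q(sqrt(428), sqrt(107)). The squarefree part of 428 is 107 and the squarefree part of 107 is also 107, so sqrt(428) and sqrt(107) are both rational multiples of sqrt(107). Hence Q(sqrt(428)) = Q(sqrt(107)) = Q(sqrt(107)), and the splitting field collapses to a single degree-2 extension with Galois group Z/2Z.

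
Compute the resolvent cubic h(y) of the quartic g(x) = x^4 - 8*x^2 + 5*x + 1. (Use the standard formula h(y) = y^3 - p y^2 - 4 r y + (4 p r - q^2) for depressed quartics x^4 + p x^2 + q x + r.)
h(y) = y^3 + 8*y^2 - 4*y - 57

Identify coefficients: p = -8, q = 5, r = 1.
Plug into h(y) = y^3 - p y^2 - 4 r y + (4 p r - q^2):
  h(y) = y^3 - (-8) y^2 - 4*(1) y + (4*(-8)*(1) - (5)^2)
       = y^3 + (8) y^2 + (-4) y + (-57).
Simplifying: h(y) = y^3 + 8*y^2 - 4*y - 57.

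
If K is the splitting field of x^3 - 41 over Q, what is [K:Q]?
[K:Q] = 6

x^3 - 41 has one real root r = 41^(1/3) and two complex roots r*zeta_3, r*zeta_3^2 where zeta_3 = e^(2*pi*i/3). The splitting field is Q(r, zeta_3). [Q(r):Q] = 3 and [Q(zeta_3):Q] = 2 with gcd = 1, so [Q(r, zeta_3):Q] = 3 * 2 = 6.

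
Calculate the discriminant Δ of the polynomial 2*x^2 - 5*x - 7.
Δ = 81

For a quadratic a x^2 + b x + c the discriminant is Δ = b^2 - 4ac = (-5)^2 - 4*(2)*(-7) = 25 - (-56) = 81.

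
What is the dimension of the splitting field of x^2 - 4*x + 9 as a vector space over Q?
[K:Q] = 2

The discriminant of x^2 + (-4)*x + (9) is b^2 - 4c = 16 - (36) = -20. Since -20 is not a perfect square in Q, the polynomial is irreducible over Q. Its two roots generate a degree-2 extension, so [K:Q] = 2.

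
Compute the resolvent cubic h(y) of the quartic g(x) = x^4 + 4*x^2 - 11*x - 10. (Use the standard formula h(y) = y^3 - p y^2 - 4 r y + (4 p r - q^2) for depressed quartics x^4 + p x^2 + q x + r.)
h(y) = y^3 - 4*y^2 + 40*y - 281

Identify coefficients: p = 4, q = -11, r = -10.
Plug into h(y) = y^3 - p y^2 - 4 r y + (4 p r - q^2):
  h(y) = y^3 - (4) y^2 - 4*(-10) y + (4*(4)*(-10) - (-11)^2)
       = y^3 + (-4) y^2 + (40) y + (-281).
Simplifying: h(y) = y^3 - 4*y^2 + 40*y - 281.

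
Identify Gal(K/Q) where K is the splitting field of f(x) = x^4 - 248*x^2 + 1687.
Gal(K/Q) = V_4 (Klein four-group, Z/2Z × Z/2Z)

f factors as (x^2 - 241)(x^2 - 7), so the splitting field is K = Q(sqrt(241), sqrt(7)). The elements 241, 7, 1687 are all non-squares in Q, so sqrt(241) and sqrt(7) generate independent quadratic extensions. Thus [K:Q] = 4 and Gal(K/Q) is generated by the two order-2 automorphisms sqrt(241) ↦ -sqrt(241) and sqrt(7) ↦ -sqrt(7), giving V_4.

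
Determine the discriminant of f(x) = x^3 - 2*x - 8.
Δ = -1696

For a depressed cubic x^3 + p x + q the discriminant is Δ = -4 p^3 - 27 q^2 = -4*(-2)^3 - 27*(-8)^2 = 32 - 1728 = -1696.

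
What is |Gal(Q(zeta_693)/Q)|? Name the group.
|Gal(Q(zeta_693)/Q)| = phi(693) = 360; group ≅ (Z/693Z)^* ≅ Z/6Z × Z/6Z × Z/10Z

The n-th cyclotomic polynomial Φ_693(x) is the minimal polynomial of zeta_693 over Q and has degree phi(693) = 360. So Q(zeta_693) is a degree-360 Galois extension with Galois group (Z/693Z)^*. By CRT, (Z/693Z)^* ≅ (Z/9Z)^* × (Z/7Z)^* × (Z/11Z)^*. Each prime-power unit group is (Z/9Z)^* ≅ Z/6Z; (Z/7Z)^* ≅ Z/6Z; (Z/11Z)^* ≅ Z/10Z. Hence Gal(Q(zeta_693)/Q) ≅ Z/6Z × Z/6Z × Z/10Z.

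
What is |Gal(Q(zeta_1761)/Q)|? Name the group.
|Gal(Q(zeta_1761)/Q)| = phi(1761) = 1172; group ≅ (Z/1761Z)^* ≅ Z/2Z × Z/586Z

The n-th cyclotomic polynomial Φ_1761(x) is the minimal polynomial of zeta_1761 over Q and has degree phi(1761) = 1172. So Q(zeta_1761) is a degree-1172 Galois extension with Galois group (Z/1761Z)^*. By CRT, (Z/1761Z)^* ≅ (Z/3Z)^* × (Z/587Z)^*. Each prime-power unit group is (Z/3Z)^* ≅ Z/2Z; (Z/587Z)^* ≅ Z/586Z. Hence Gal(Q(zeta_1761)/Q) ≅ Z/2Z × Z/586Z.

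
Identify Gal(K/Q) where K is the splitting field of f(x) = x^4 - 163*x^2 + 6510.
Gal(K/Q) = V_4 (Klein four-group, Z/2Z × Z/2Z)

f factors as (x^2 - 93)(x^2 - 70), so the splitting field is K = Q(sqrt(93), sqrt(70)). The elements 93, 70, 6510 are all non-squares in Q, so sqrt(93) and sqrt(70) generate independent quadratic extensions. Thus [K:Q] = 4 and Gal(K/Q) is generated by the two order-2 automorphisms sqrt(93) ↦ -sqrt(93) and sqrt(70) ↦ -sqrt(70), giving V_4.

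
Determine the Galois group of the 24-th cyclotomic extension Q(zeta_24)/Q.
|Gal(Q(zeta_24)/Q)| = phi(24) = 8; group ≅ (Z/24Z)^* ≅ Z/2Z × Z/2Z × Z/2Z

The n-th cyclotomic polynomial Φ_24(x) is the minimal polynomial of zeta_24 over Q and has degree phi(24) = 8. So Q(zeta_24) is a degree-8 Galois extension with Galois group (Z/24Z)^*. By CRT, (Z/24Z)^* ≅ (Z/8Z)^* × (Z/3Z)^*. Each prime-power unit group is (Z/8Z)^* ≅ Z/2Z × Z/2Z; (Z/3Z)^* ≅ Z/2Z. Hence Gal(Q(zeta_24)/Q) ≅ Z/2Z × Z/2Z × Z/2Z.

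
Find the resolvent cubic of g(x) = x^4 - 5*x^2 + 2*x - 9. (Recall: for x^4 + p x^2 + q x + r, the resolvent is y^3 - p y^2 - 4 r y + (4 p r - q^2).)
h(y) = y^3 + 5*y^2 + 36*y + 176

Identify coefficients: p = -5, q = 2, r = -9.
Plug into h(y) = y^3 - p y^2 - 4 r y + (4 p r - q^2):
  h(y) = y^3 - (-5) y^2 - 4*(-9) y + (4*(-5)*(-9) - (2)^2)
       = y^3 + (5) y^2 + (36) y + (176).
Simplifying: h(y) = y^3 + 5*y^2 + 36*y + 176.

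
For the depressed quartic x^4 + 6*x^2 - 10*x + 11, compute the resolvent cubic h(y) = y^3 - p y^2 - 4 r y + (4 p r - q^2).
h(y) = y^3 - 6*y^2 - 44*y + 164

Identify coefficients: p = 6, q = -10, r = 11.
Plug into h(y) = y^3 - p y^2 - 4 r y + (4 p r - q^2):
  h(y) = y^3 - (6) y^2 - 4*(11) y + (4*(6)*(11) - (-10)^2)
       = y^3 + (-6) y^2 + (-44) y + (164).
Simplifying: h(y) = y^3 - 6*y^2 - 44*y + 164.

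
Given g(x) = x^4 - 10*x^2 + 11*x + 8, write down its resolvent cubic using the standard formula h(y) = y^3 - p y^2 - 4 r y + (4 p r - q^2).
h(y) = y^3 + 10*y^2 - 32*y - 441

Identify coefficients: p = -10, q = 11, r = 8.
Plug into h(y) = y^3 - p y^2 - 4 r y + (4 p r - q^2):
  h(y) = y^3 - (-10) y^2 - 4*(8) y + (4*(-10)*(8) - (11)^2)
       = y^3 + (10) y^2 + (-32) y + (-441).
Simplifying: h(y) = y^3 + 10*y^2 - 32*y - 441.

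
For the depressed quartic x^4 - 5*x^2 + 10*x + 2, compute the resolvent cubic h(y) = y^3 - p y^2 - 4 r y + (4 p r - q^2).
h(y) = y^3 + 5*y^2 - 8*y - 140

Identify coefficients: p = -5, q = 10, r = 2.
Plug into h(y) = y^3 - p y^2 - 4 r y + (4 p r - q^2):
  h(y) = y^3 - (-5) y^2 - 4*(2) y + (4*(-5)*(2) - (10)^2)
       = y^3 + (5) y^2 + (-8) y + (-140).
Simplifying: h(y) = y^3 + 5*y^2 - 8*y - 140.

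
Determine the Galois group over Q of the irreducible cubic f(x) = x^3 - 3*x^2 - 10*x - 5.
Gal(K/Q) = S_3 (symmetric group of order 6)

Compute the discriminant of x^3 + (-3)*x^2 + (-10)*x + (-5): Δ = 985. Since Δ is not a rational square, the Galois group is not contained in A_3; it must be the full S_3 (irreducibility of the cubic rules out anything smaller).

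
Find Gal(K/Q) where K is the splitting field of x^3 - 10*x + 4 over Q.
Gal(K/Q) = S_3 (symmetric group of order 6)

Compute the discriminant of x^3 + (0)*x^2 + (-10)*x + (4): Δ = 3568. Since Δ is not a rational square, the Galois group is not contained in A_3; it must be the full S_3 (irreducibility of the cubic rules out anything smaller).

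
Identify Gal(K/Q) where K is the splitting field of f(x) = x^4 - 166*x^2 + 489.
Gal(K/Q) = V_4 (Klein four-group, Z/2Z × Z/2Z)

f factors as (x^2 - 3)(x^2 - 163), so the splitting field is K = Q(sqrt(3), sqrt(163)). The elements 3, 163, 489 are all non-squares in Q, so sqrt(3) and sqrt(163) generate independent quadratic extensions. Thus [K:Q] = 4 and Gal(K/Q) is generated by the two order-2 automorphisms sqrt(3) ↦ -sqrt(3) and sqrt(163) ↦ -sqrt(163), giving V_4.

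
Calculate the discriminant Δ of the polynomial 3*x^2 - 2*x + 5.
Δ = -56

For a quadratic a x^2 + b x + c the discriminant is Δ = b^2 - 4ac = (-2)^2 - 4*(3)*(5) = 4 - (60) = -56.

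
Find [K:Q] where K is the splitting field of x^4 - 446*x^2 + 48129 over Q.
[K:Q] = 4

f factors as (x^2 - 183)(x^2 - 263); the splitting field is K = Q(sqrt(183), sqrt(263)). Since 183, 263, and 48129 are all non-squares in Q, the three subfields Q(sqrt(183)), Q(sqrt(263)), Q(sqrt(48129)) are distinct degree-2 extensions, so [K:Q] = 4 (Klein four Galois group).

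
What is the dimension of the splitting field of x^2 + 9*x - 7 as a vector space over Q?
[K:Q] = 2

The discriminant of x^2 + (9)*x + (-7) is b^2 - 4c = 81 - (-28) = 109. Since 109 is not a perfect square in Q, the polynomial is irreducible over Q. Its two roots generate a degree-2 extension, so [K:Q] = 2.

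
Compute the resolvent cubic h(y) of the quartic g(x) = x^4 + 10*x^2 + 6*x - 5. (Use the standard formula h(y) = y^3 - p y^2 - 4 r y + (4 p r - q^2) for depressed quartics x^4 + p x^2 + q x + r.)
h(y) = y^3 - 10*y^2 + 20*y - 236

Identify coefficients: p = 10, q = 6, r = -5.
Plug into h(y) = y^3 - p y^2 - 4 r y + (4 p r - q^2):
  h(y) = y^3 - (10) y^2 - 4*(-5) y + (4*(10)*(-5) - (6)^2)
       = y^3 + (-10) y^2 + (20) y + (-236).
Simplifying: h(y) = y^3 - 10*y^2 + 20*y - 236.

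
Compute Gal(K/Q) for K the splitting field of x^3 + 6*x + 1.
Gal(K/Q) = S_3 (symmetric group of order 6)

Compute the discriminant of x^3 + (0)*x^2 + (6)*x + (1): Δ = -891. Since Δ is not a rational square, the Galois group is not contained in A_3; it must be the full S_3 (irreducibility of the cubic rules out anything smaller).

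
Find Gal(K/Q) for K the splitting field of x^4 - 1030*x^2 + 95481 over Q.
Gal(K/Q) = Z/2Z (cyclic of order 2)

f factors as (x^2 - 927)(x^2 - 103), so the splitting field is K = Q(sqrt(927), sqrt(103)). The squarefree part of 927 is 103 and the squarefree part of 103 is also 103, so sqrt(927) and sqrt(103) are both rational multiples of sqrt(103). Hence Q(sqrt(927)) = Q(sqrt(103)) = Q(sqrt(103)), and the splitting field collapses to a single degree-2 extension with Galois group Z/2Z.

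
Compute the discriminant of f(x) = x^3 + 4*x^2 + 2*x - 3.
Δ = 125

For x^3 + a x^2 + b x + c the discriminant is Δ = 18 a b c - 4 a^3 c + a^2 b^2 - 4 b^3 - 27 c^2.
Plug a = 4, b = 2, c = -3:
  18*(4)*(2)*(-3) - 4*(4)^3*(-3) + (4)^2*(2)^2 - 4*(2)^3 - 27*(-3)^2
  = -432 + (768) + 64 + (-32) + (-243)
  = 125.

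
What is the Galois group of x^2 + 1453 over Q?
Gal(K/Q) = Z/2Z (cyclic of order 2)

x^2 + 1453 is irreducible over Q since -1453 is not a rational square. The splitting field Q(sqrt(-1453)) has degree 2 over Q, and its unique nontrivial automorphism is sqrt(-1453) ↦ -sqrt(-1453). Hence Gal(Q(sqrt(-1453))/Q) = Z/2Z.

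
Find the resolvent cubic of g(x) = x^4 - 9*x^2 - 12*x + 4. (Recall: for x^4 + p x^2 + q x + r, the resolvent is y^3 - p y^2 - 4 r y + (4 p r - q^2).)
h(y) = y^3 + 9*y^2 - 16*y - 288

Identify coefficients: p = -9, q = -12, r = 4.
Plug into h(y) = y^3 - p y^2 - 4 r y + (4 p r - q^2):
  h(y) = y^3 - (-9) y^2 - 4*(4) y + (4*(-9)*(4) - (-12)^2)
       = y^3 + (9) y^2 + (-16) y + (-288).
Simplifying: h(y) = y^3 + 9*y^2 - 16*y - 288.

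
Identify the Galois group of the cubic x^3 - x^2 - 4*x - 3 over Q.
Gal(K/Q) = S_3 (symmetric group of order 6)

Compute the discriminant of x^3 + (-1)*x^2 + (-4)*x + (-3): Δ = -199. Since Δ is not a rational square, the Galois group is not contained in A_3; it must be the full S_3 (irreducibility of the cubic rules out anything smaller).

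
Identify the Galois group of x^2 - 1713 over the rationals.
Gal(K/Q) = Z/2Z (cyclic of order 2)

x^2 - 1713 is irreducible over Q since 1713 is not a rational square. The splitting field Q(sqrt(1713)) has degree 2 over Q, and its unique nontrivial automorphism is sqrt(1713) ↦ -sqrt(1713). Hence Gal(Q(sqrt(1713))/Q) = Z/2Z.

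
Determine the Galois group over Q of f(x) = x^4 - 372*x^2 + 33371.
Gal(K/Q) = V_4 (Klein four-group, Z/2Z × Z/2Z)

f factors as (x^2 - 221)(x^2 - 151), so the splitting field is K = Q(sqrt(221), sqrt(151)). The elements 221, 151, 33371 are all non-squares in Q, so sqrt(221) and sqrt(151) generate independent quadratic extensions. Thus [K:Q] = 4 and Gal(K/Q) is generated by the two order-2 automorphisms sqrt(221) ↦ -sqrt(221) and sqrt(151) ↦ -sqrt(151), giving V_4.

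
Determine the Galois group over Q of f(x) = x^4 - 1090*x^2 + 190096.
Gal(K/Q) = Z/2Z (cyclic of order 2)

f factors as (x^2 - 218)(x^2 - 872), so the splitting field is K = Q(sqrt(218), sqrt(872)). The squarefree part of 218 is 218 and the squarefree part of 872 is also 218, so sqrt(218) and sqrt(872) are both rational multiples of sqrt(218). Hence Q(sqrt(218)) = Q(sqrt(872)) = Q(sqrt(218)), and the splitting field collapses to a single degree-2 extension with Galois group Z/2Z.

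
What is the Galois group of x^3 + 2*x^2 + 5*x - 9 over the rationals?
Gal(K/Q) = S_3 (symmetric group of order 6)

Compute the discriminant of x^3 + (2)*x^2 + (5)*x + (-9): Δ = -3919. Since Δ is not a rational square, the Galois group is not contained in A_3; it must be the full S_3 (irreducibility of the cubic rules out anything smaller).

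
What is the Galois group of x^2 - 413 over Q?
Gal(K/Q) = Z/2Z (cyclic of order 2)

x^2 - 413 is irreducible over Q since 413 is not a rational square. The splitting field Q(sqrt(413)) has degree 2 over Q, and its unique nontrivial automorphism is sqrt(413) ↦ -sqrt(413). Hence Gal(Q(sqrt(413))/Q) = Z/2Z.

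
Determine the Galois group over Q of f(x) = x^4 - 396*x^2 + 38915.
Gal(K/Q) = V_4 (Klein four-group, Z/2Z × Z/2Z)

f factors as (x^2 - 181)(x^2 - 215), so the splitting field is K = Q(sqrt(181), sqrt(215)). The elements 181, 215, 38915 are all non-squares in Q, so sqrt(181) and sqrt(215) generate independent quadratic extensions. Thus [K:Q] = 4 and Gal(K/Q) is generated by the two order-2 automorphisms sqrt(181) ↦ -sqrt(181) and sqrt(215) ↦ -sqrt(215), giving V_4.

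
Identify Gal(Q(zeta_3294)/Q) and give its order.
|Gal(Q(zeta_3294)/Q)| = phi(3294) = 1080; group ≅ (Z/3294Z)^* ≅ Z/18Z × Z/60Z

The n-th cyclotomic polynomial Φ_3294(x) is the minimal polynomial of zeta_3294 over Q and has degree phi(3294) = 1080. So Q(zeta_3294) is a degree-1080 Galois extension with Galois group (Z/3294Z)^*. By CRT, (Z/3294Z)^* ≅ (Z/2Z)^* × (Z/27Z)^* × (Z/61Z)^*. Each prime-power unit group is (Z/2Z)^* ≅ trivial group (order 1); (Z/27Z)^* ≅ Z/18Z; (Z/61Z)^* ≅ Z/60Z. Hence Gal(Q(zeta_3294)/Q) ≅ Z/18Z × Z/60Z.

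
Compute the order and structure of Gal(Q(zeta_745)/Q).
|Gal(Q(zeta_745)/Q)| = phi(745) = 592; group ≅ (Z/745Z)^* ≅ Z/4Z × Z/148Z

The n-th cyclotomic polynomial Φ_745(x) is the minimal polynomial of zeta_745 over Q and has degree phi(745) = 592. So Q(zeta_745) is a degree-592 Galois extension with Galois group (Z/745Z)^*. By CRT, (Z/745Z)^* ≅ (Z/5Z)^* × (Z/149Z)^*. Each prime-power unit group is (Z/5Z)^* ≅ Z/4Z; (Z/149Z)^* ≅ Z/148Z. Hence Gal(Q(zeta_745)/Q) ≅ Z/4Z × Z/148Z.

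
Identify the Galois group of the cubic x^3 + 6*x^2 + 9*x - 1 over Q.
Gal(K/Q) = S_3 (symmetric group of order 6)

Compute the discriminant of x^3 + (6)*x^2 + (9)*x + (-1): Δ = -135. Since Δ is not a rational square, the Galois group is not contained in A_3; it must be the full S_3 (irreducibility of the cubic rules out anything smaller).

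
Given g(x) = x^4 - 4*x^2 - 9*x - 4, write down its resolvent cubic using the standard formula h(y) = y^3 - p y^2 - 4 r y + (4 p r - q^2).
h(y) = y^3 + 4*y^2 + 16*y - 17

Identify coefficients: p = -4, q = -9, r = -4.
Plug into h(y) = y^3 - p y^2 - 4 r y + (4 p r - q^2):
  h(y) = y^3 - (-4) y^2 - 4*(-4) y + (4*(-4)*(-4) - (-9)^2)
       = y^3 + (4) y^2 + (16) y + (-17).
Simplifying: h(y) = y^3 + 4*y^2 + 16*y - 17.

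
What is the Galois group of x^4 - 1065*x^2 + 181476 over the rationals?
Gal(K/Q) = Z/2Z (cyclic of order 2)

f factors as (x^2 - 213)(x^2 - 852), so the splitting field is K = Q(sqrt(213), sqrt(852)). The squarefree part of 213 is 213 and the squarefree part of 852 is also 213, so sqrt(213) and sqrt(852) are both rational multiples of sqrt(213). Hence Q(sqrt(213)) = Q(sqrt(852)) = Q(sqrt(213)), and the splitting field collapses to a single degree-2 extension with Galois group Z/2Z.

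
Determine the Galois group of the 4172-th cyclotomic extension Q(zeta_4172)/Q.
|Gal(Q(zeta_4172)/Q)| = phi(4172) = 1776; group ≅ (Z/4172Z)^* ≅ Z/2Z × Z/6Z × Z/148Z

The n-th cyclotomic polynomial Φ_4172(x) is the minimal polynomial of zeta_4172 over Q and has degree phi(4172) = 1776. So Q(zeta_4172) is a degree-1776 Galois extension with Galois group (Z/4172Z)^*. By CRT, (Z/4172Z)^* ≅ (Z/4Z)^* × (Z/7Z)^* × (Z/149Z)^*. Each prime-power unit group is (Z/4Z)^* ≅ Z/2Z; (Z/7Z)^* ≅ Z/6Z; (Z/149Z)^* ≅ Z/148Z. Hence Gal(Q(zeta_4172)/Q) ≅ Z/2Z × Z/6Z × Z/148Z.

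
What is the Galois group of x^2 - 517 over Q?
Gal(K/Q) = Z/2Z (cyclic of order 2)

x^2 - 517 is irreducible over Q since 517 is not a rational square. The splitting field Q(sqrt(517)) has degree 2 over Q, and its unique nontrivial automorphism is sqrt(517) ↦ -sqrt(517). Hence Gal(Q(sqrt(517))/Q) = Z/2Z.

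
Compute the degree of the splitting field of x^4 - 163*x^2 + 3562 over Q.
[K:Q] = 4

f factors as (x^2 - 26)(x^2 - 137); the splitting field is K = Q(sqrt(26), sqrt(137)). Since 26, 137, and 3562 are all non-squares in Q, the three subfields Q(sqrt(26)), Q(sqrt(137)), Q(sqrt(3562)) are distinct degree-2 extensions, so [K:Q] = 4 (Klein four Galois group).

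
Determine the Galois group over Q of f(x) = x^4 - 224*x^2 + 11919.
Gal(K/Q) = V_4 (Klein four-group, Z/2Z × Z/2Z)

f factors as (x^2 - 87)(x^2 - 137), so the splitting field is K = Q(sqrt(87), sqrt(137)). The elements 87, 137, 11919 are all non-squares in Q, so sqrt(87) and sqrt(137) generate independent quadratic extensions. Thus [K:Q] = 4 and Gal(K/Q) is generated by the two order-2 automorphisms sqrt(87) ↦ -sqrt(87) and sqrt(137) ↦ -sqrt(137), giving V_4.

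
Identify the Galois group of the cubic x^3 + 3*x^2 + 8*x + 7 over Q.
Gal(K/Q) = S_3 (symmetric group of order 6)

Compute the discriminant of x^3 + (3)*x^2 + (8)*x + (7): Δ = -527. Since Δ is not a rational square, the Galois group is not contained in A_3; it must be the full S_3 (irreducibility of the cubic rules out anything smaller).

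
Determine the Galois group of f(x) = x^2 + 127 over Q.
Gal(K/Q) = Z/2Z (cyclic of order 2)

x^2 + 127 is irreducible over Q since -127 is not a rational square. The splitting field Q(sqrt(-127)) has degree 2 over Q, and its unique nontrivial automorphism is sqrt(-127) ↦ -sqrt(-127). Hence Gal(Q(sqrt(-127))/Q) = Z/2Z.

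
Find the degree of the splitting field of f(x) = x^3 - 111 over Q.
[K:Q] = 6

x^3 - 111 has one real root r = 111^(1/3) and two complex roots r*zeta_3, r*zeta_3^2 where zeta_3 = e^(2*pi*i/3). The splitting field is Q(r, zeta_3). [Q(r):Q] = 3 and [Q(zeta_3):Q] = 2 with gcd = 1, so [Q(r, zeta_3):Q] = 3 * 2 = 6.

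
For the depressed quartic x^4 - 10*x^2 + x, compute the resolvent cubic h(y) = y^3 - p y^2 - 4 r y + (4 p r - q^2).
h(y) = y^3 + 10*y^2 - 1

Identify coefficients: p = -10, q = 1, r = 0.
Plug into h(y) = y^3 - p y^2 - 4 r y + (4 p r - q^2):
  h(y) = y^3 - (-10) y^2 - 4*(0) y + (4*(-10)*(0) - (1)^2)
       = y^3 + (10) y^2 + (0) y + (-1).
Simplifying: h(y) = y^3 + 10*y^2 - 1.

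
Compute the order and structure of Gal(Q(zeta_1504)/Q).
|Gal(Q(zeta_1504)/Q)| = phi(1504) = 736; group ≅ (Z/1504Z)^* ≅ Z/2Z × Z/8Z × Z/46Z

The n-th cyclotomic polynomial Φ_1504(x) is the minimal polynomial of zeta_1504 over Q and has degree phi(1504) = 736. So Q(zeta_1504) is a degree-736 Galois extension with Galois group (Z/1504Z)^*. By CRT, (Z/1504Z)^* ≅ (Z/32Z)^* × (Z/47Z)^*. Each prime-power unit group is (Z/32Z)^* ≅ Z/2Z × Z/8Z; (Z/47Z)^* ≅ Z/46Z. Hence Gal(Q(zeta_1504)/Q) ≅ Z/2Z × Z/8Z × Z/46Z.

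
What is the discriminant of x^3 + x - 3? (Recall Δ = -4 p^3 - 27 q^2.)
Δ = -247

For a depressed cubic x^3 + p x + q the discriminant is Δ = -4 p^3 - 27 q^2 = -4*(1)^3 - 27*(-3)^2 = -4 - 243 = -247.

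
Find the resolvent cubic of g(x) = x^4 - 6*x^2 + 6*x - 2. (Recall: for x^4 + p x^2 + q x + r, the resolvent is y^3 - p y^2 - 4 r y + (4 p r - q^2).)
h(y) = y^3 + 6*y^2 + 8*y + 12

Identify coefficients: p = -6, q = 6, r = -2.
Plug into h(y) = y^3 - p y^2 - 4 r y + (4 p r - q^2):
  h(y) = y^3 - (-6) y^2 - 4*(-2) y + (4*(-6)*(-2) - (6)^2)
       = y^3 + (6) y^2 + (8) y + (12).
Simplifying: h(y) = y^3 + 6*y^2 + 8*y + 12.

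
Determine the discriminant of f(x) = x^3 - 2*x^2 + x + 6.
Δ = -996

For x^3 + a x^2 + b x + c the discriminant is Δ = 18 a b c - 4 a^3 c + a^2 b^2 - 4 b^3 - 27 c^2.
Plug a = -2, b = 1, c = 6:
  18*(-2)*(1)*(6) - 4*(-2)^3*(6) + (-2)^2*(1)^2 - 4*(1)^3 - 27*(6)^2
  = -216 + (192) + 4 + (-4) + (-972)
  = -996.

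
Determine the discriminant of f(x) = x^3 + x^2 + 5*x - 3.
Δ = -976

For x^3 + a x^2 + b x + c the discriminant is Δ = 18 a b c - 4 a^3 c + a^2 b^2 - 4 b^3 - 27 c^2.
Plug a = 1, b = 5, c = -3:
  18*(1)*(5)*(-3) - 4*(1)^3*(-3) + (1)^2*(5)^2 - 4*(5)^3 - 27*(-3)^2
  = -270 + (12) + 25 + (-500) + (-243)
  = -976.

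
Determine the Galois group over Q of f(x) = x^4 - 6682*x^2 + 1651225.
Gal(K/Q) = Z/2Z (cyclic of order 2)

f factors as (x^2 - 257)(x^2 - 6425), so the splitting field is K = Q(sqrt(257), sqrt(6425)). The squarefree part of 257 is 257 and the squarefree part of 6425 is also 257, so sqrt(257) and sqrt(6425) are both rational multiples of sqrt(257). Hence Q(sqrt(257)) = Q(sqrt(6425)) = Q(sqrt(257)), and the splitting field collapses to a single degree-2 extension with Galois group Z/2Z.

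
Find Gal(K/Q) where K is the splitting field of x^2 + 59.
Gal(K/Q) = Z/2Z (cyclic of order 2)

x^2 + 59 is irreducible over Q since -59 is not a rational square. The splitting field Q(sqrt(-59)) has degree 2 over Q, and its unique nontrivial automorphism is sqrt(-59) ↦ -sqrt(-59). Hence Gal(Q(sqrt(-59))/Q) = Z/2Z.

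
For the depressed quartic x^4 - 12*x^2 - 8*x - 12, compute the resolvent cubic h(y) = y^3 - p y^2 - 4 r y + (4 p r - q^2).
h(y) = y^3 + 12*y^2 + 48*y + 512

Identify coefficients: p = -12, q = -8, r = -12.
Plug into h(y) = y^3 - p y^2 - 4 r y + (4 p r - q^2):
  h(y) = y^3 - (-12) y^2 - 4*(-12) y + (4*(-12)*(-12) - (-8)^2)
       = y^3 + (12) y^2 + (48) y + (512).
Simplifying: h(y) = y^3 + 12*y^2 + 48*y + 512.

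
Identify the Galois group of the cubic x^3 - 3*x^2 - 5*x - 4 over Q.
Gal(K/Q) = S_3 (symmetric group of order 6)

Compute the discriminant of x^3 + (-3)*x^2 + (-5)*x + (-4): Δ = -1219. Since Δ is not a rational square, the Galois group is not contained in A_3; it must be the full S_3 (irreducibility of the cubic rules out anything smaller).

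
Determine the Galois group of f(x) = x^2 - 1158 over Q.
Gal(K/Q) = Z/2Z (cyclic of order 2)

x^2 - 1158 is irreducible over Q since 1158 is not a rational square. The splitting field Q(sqrt(1158)) has degree 2 over Q, and its unique nontrivial automorphism is sqrt(1158) ↦ -sqrt(1158). Hence Gal(Q(sqrt(1158))/Q) = Z/2Z.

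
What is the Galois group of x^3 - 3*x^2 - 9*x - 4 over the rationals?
Gal(K/Q) = S_3 (symmetric group of order 6)

Compute the discriminant of x^3 + (-3)*x^2 + (-9)*x + (-4): Δ = 837. Since Δ is not a rational square, the Galois group is not contained in A_3; it must be the full S_3 (irreducibility of the cubic rules out anything smaller).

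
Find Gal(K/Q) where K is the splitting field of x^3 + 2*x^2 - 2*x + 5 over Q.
Gal(K/Q) = S_3 (symmetric group of order 6)

Compute the discriminant of x^3 + (2)*x^2 + (-2)*x + (5): Δ = -1147. Since Δ is not a rational square, the Galois group is not contained in A_3; it must be the full S_3 (irreducibility of the cubic rules out anything smaller).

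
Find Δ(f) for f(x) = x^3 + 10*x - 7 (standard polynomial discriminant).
Δ = -5323

For a depressed cubic x^3 + p x + q the discriminant is Δ = -4 p^3 - 27 q^2 = -4*(10)^3 - 27*(-7)^2 = -4000 - 1323 = -5323.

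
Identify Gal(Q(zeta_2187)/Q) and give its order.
|Gal(Q(zeta_2187)/Q)| = phi(2187) = 1458; group ≅ (Z/2187Z)^* ≅ Z/1458Z

The n-th cyclotomic polynomial Φ_2187(x) is the minimal polynomial of zeta_2187 over Q and has degree phi(2187) = 1458. So Q(zeta_2187) is a degree-1458 Galois extension with Galois group (Z/2187Z)^*. (Z/2187Z)^* is cyclic since 2187 is an odd prime power (or 4). Hence Gal(Q(zeta_2187)/Q) ≅ Z/1458Z.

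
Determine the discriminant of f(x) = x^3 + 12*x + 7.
Δ = -8235

For a depressed cubic x^3 + p x + q the discriminant is Δ = -4 p^3 - 27 q^2 = -4*(12)^3 - 27*(7)^2 = -6912 - 1323 = -8235.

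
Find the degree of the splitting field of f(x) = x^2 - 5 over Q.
[K:Q] = 2

The polynomial x^2 - 5 is irreducible over Q since 5 is not a perfect square. Its splitting field is Q(sqrt(5)), which has degree 2 over Q.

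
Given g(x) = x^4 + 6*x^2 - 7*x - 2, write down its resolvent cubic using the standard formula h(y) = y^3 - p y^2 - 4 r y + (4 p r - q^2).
h(y) = y^3 - 6*y^2 + 8*y - 97

Identify coefficients: p = 6, q = -7, r = -2.
Plug into h(y) = y^3 - p y^2 - 4 r y + (4 p r - q^2):
  h(y) = y^3 - (6) y^2 - 4*(-2) y + (4*(6)*(-2) - (-7)^2)
       = y^3 + (-6) y^2 + (8) y + (-97).
Simplifying: h(y) = y^3 - 6*y^2 + 8*y - 97.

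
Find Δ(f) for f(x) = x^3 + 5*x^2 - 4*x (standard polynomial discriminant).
Δ = 656

For x^3 + a x^2 + b x + c the discriminant is Δ = 18 a b c - 4 a^3 c + a^2 b^2 - 4 b^3 - 27 c^2.
Plug a = 5, b = -4, c = 0:
  18*(5)*(-4)*(0) - 4*(5)^3*(0) + (5)^2*(-4)^2 - 4*(-4)^3 - 27*(0)^2
  = 0 + (0) + 400 + (256) + (0)
  = 656.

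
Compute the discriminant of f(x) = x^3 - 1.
Δ = -27

For a depressed cubic x^3 + p x + q the discriminant is Δ = -4 p^3 - 27 q^2 = -4*(0)^3 - 27*(-1)^2 = 0 - 27 = -27.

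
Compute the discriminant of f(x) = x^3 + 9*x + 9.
Δ = -5103

For a depressed cubic x^3 + p x + q the discriminant is Δ = -4 p^3 - 27 q^2 = -4*(9)^3 - 27*(9)^2 = -2916 - 2187 = -5103.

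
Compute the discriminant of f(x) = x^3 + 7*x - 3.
Δ = -1615

For a depressed cubic x^3 + p x + q the discriminant is Δ = -4 p^3 - 27 q^2 = -4*(7)^3 - 27*(-3)^2 = -1372 - 243 = -1615.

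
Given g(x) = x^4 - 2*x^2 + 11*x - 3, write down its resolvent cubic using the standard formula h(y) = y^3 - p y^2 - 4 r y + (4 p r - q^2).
h(y) = y^3 + 2*y^2 + 12*y - 97

Identify coefficients: p = -2, q = 11, r = -3.
Plug into h(y) = y^3 - p y^2 - 4 r y + (4 p r - q^2):
  h(y) = y^3 - (-2) y^2 - 4*(-3) y + (4*(-2)*(-3) - (11)^2)
       = y^3 + (2) y^2 + (12) y + (-97).
Simplifying: h(y) = y^3 + 2*y^2 + 12*y - 97.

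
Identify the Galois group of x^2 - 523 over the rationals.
Gal(K/Q) = Z/2Z (cyclic of order 2)

x^2 - 523 is irreducible over Q since 523 is not a rational square. The splitting field Q(sqrt(523)) has degree 2 over Q, and its unique nontrivial automorphism is sqrt(523) ↦ -sqrt(523). Hence Gal(Q(sqrt(523))/Q) = Z/2Z.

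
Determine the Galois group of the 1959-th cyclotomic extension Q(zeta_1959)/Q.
|Gal(Q(zeta_1959)/Q)| = phi(1959) = 1304; group ≅ (Z/1959Z)^* ≅ Z/2Z × Z/652Z

The n-th cyclotomic polynomial Φ_1959(x) is the minimal polynomial of zeta_1959 over Q and has degree phi(1959) = 1304. So Q(zeta_1959) is a degree-1304 Galois extension with Galois group (Z/1959Z)^*. By CRT, (Z/1959Z)^* ≅ (Z/3Z)^* × (Z/653Z)^*. Each prime-power unit group is (Z/3Z)^* ≅ Z/2Z; (Z/653Z)^* ≅ Z/652Z. Hence Gal(Q(zeta_1959)/Q) ≅ Z/2Z × Z/652Z.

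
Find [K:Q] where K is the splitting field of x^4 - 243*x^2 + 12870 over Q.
[K:Q] = 4

f factors as (x^2 - 78)(x^2 - 165); the splitting field is K = Q(sqrt(78), sqrt(165)). Since 78, 165, and 12870 are all non-squares in Q, the three subfields Q(sqrt(78)), Q(sqrt(165)), Q(sqrt(12870)) are distinct degree-2 extensions, so [K:Q] = 4 (Klein four Galois group).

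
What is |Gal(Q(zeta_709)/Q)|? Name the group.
|Gal(Q(zeta_709)/Q)| = phi(709) = 708; group ≅ (Z/709Z)^* ≅ Z/708Z

The n-th cyclotomic polynomial Φ_709(x) is the minimal polynomial of zeta_709 over Q and has degree phi(709) = 708. So Q(zeta_709) is a degree-708 Galois extension with Galois group (Z/709Z)^*. (Z/709Z)^* is cyclic since 709 is an odd prime power (or 4). Hence Gal(Q(zeta_709)/Q) ≅ Z/708Z.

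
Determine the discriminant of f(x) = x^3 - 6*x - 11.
Δ = -2403

For a depressed cubic x^3 + p x + q the discriminant is Δ = -4 p^3 - 27 q^2 = -4*(-6)^3 - 27*(-11)^2 = 864 - 3267 = -2403.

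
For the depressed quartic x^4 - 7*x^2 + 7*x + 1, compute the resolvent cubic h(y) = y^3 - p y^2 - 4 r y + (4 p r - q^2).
h(y) = y^3 + 7*y^2 - 4*y - 77

Identify coefficients: p = -7, q = 7, r = 1.
Plug into h(y) = y^3 - p y^2 - 4 r y + (4 p r - q^2):
  h(y) = y^3 - (-7) y^2 - 4*(1) y + (4*(-7)*(1) - (7)^2)
       = y^3 + (7) y^2 + (-4) y + (-77).
Simplifying: h(y) = y^3 + 7*y^2 - 4*y - 77.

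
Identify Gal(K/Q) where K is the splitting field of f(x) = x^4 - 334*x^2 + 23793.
Gal(K/Q) = V_4 (Klein four-group, Z/2Z × Z/2Z)

f factors as (x^2 - 103)(x^2 - 231), so the splitting field is K = Q(sqrt(103), sqrt(231)). The elements 103, 231, 23793 are all non-squares in Q, so sqrt(103) and sqrt(231) generate independent quadratic extensions. Thus [K:Q] = 4 and Gal(K/Q) is generated by the two order-2 automorphisms sqrt(103) ↦ -sqrt(103) and sqrt(231) ↦ -sqrt(231), giving V_4.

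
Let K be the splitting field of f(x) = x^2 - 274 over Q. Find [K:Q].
[K:Q] = 2

The polynomial x^2 - 274 is irreducible over Q since 274 is not a perfect square. Its splitting field is Q(sqrt(274)), which has degree 2 over Q.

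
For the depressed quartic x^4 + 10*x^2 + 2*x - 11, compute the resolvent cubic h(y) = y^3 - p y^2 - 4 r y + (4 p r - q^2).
h(y) = y^3 - 10*y^2 + 44*y - 444

Identify coefficients: p = 10, q = 2, r = -11.
Plug into h(y) = y^3 - p y^2 - 4 r y + (4 p r - q^2):
  h(y) = y^3 - (10) y^2 - 4*(-11) y + (4*(10)*(-11) - (2)^2)
       = y^3 + (-10) y^2 + (44) y + (-444).
Simplifying: h(y) = y^3 - 10*y^2 + 44*y - 444.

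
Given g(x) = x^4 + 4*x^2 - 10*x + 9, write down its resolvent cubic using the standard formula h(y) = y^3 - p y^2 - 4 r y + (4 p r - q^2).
h(y) = y^3 - 4*y^2 - 36*y + 44

Identify coefficients: p = 4, q = -10, r = 9.
Plug into h(y) = y^3 - p y^2 - 4 r y + (4 p r - q^2):
  h(y) = y^3 - (4) y^2 - 4*(9) y + (4*(4)*(9) - (-10)^2)
       = y^3 + (-4) y^2 + (-36) y + (44).
Simplifying: h(y) = y^3 - 4*y^2 - 36*y + 44.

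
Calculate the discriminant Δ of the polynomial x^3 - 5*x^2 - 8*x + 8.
Δ = 11680

For x^3 + a x^2 + b x + c the discriminant is Δ = 18 a b c - 4 a^3 c + a^2 b^2 - 4 b^3 - 27 c^2.
Plug a = -5, b = -8, c = 8:
  18*(-5)*(-8)*(8) - 4*(-5)^3*(8) + (-5)^2*(-8)^2 - 4*(-8)^3 - 27*(8)^2
  = 5760 + (4000) + 1600 + (2048) + (-1728)
  = 11680.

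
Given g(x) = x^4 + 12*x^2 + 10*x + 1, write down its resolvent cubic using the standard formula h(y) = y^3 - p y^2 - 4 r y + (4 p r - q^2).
h(y) = y^3 - 12*y^2 - 4*y - 52

Identify coefficients: p = 12, q = 10, r = 1.
Plug into h(y) = y^3 - p y^2 - 4 r y + (4 p r - q^2):
  h(y) = y^3 - (12) y^2 - 4*(1) y + (4*(12)*(1) - (10)^2)
       = y^3 + (-12) y^2 + (-4) y + (-52).
Simplifying: h(y) = y^3 - 12*y^2 - 4*y - 52.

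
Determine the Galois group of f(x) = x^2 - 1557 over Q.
Gal(K/Q) = Z/2Z (cyclic of order 2)

x^2 - 1557 is irreducible over Q since 1557 is not a rational square. The splitting field Q(sqrt(1557)) has degree 2 over Q, and its unique nontrivial automorphism is sqrt(1557) ↦ -sqrt(1557). Hence Gal(Q(sqrt(1557))/Q) = Z/2Z.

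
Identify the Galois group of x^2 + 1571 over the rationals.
Gal(K/Q) = Z/2Z (cyclic of order 2)

x^2 + 1571 is irreducible over Q since -1571 is not a rational square. The splitting field Q(sqrt(-1571)) has degree 2 over Q, and its unique nontrivial automorphism is sqrt(-1571) ↦ -sqrt(-1571). Hence Gal(Q(sqrt(-1571))/Q) = Z/2Z.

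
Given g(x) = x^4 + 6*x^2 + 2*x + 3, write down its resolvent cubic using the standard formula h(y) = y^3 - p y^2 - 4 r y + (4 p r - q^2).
h(y) = y^3 - 6*y^2 - 12*y + 68

Identify coefficients: p = 6, q = 2, r = 3.
Plug into h(y) = y^3 - p y^2 - 4 r y + (4 p r - q^2):
  h(y) = y^3 - (6) y^2 - 4*(3) y + (4*(6)*(3) - (2)^2)
       = y^3 + (-6) y^2 + (-12) y + (68).
Simplifying: h(y) = y^3 - 6*y^2 - 12*y + 68.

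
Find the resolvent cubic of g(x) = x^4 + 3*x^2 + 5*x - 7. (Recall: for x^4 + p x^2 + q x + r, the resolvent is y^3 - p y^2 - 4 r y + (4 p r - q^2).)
h(y) = y^3 - 3*y^2 + 28*y - 109

Identify coefficients: p = 3, q = 5, r = -7.
Plug into h(y) = y^3 - p y^2 - 4 r y + (4 p r - q^2):
  h(y) = y^3 - (3) y^2 - 4*(-7) y + (4*(3)*(-7) - (5)^2)
       = y^3 + (-3) y^2 + (28) y + (-109).
Simplifying: h(y) = y^3 - 3*y^2 + 28*y - 109.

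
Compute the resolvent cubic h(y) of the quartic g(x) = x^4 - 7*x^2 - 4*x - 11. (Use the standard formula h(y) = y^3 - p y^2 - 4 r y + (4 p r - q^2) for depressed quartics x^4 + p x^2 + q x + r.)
h(y) = y^3 + 7*y^2 + 44*y + 292

Identify coefficients: p = -7, q = -4, r = -11.
Plug into h(y) = y^3 - p y^2 - 4 r y + (4 p r - q^2):
  h(y) = y^3 - (-7) y^2 - 4*(-11) y + (4*(-7)*(-11) - (-4)^2)
       = y^3 + (7) y^2 + (44) y + (292).
Simplifying: h(y) = y^3 + 7*y^2 + 44*y + 292.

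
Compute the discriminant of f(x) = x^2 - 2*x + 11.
Δ = -40

For a quadratic a x^2 + b x + c the discriminant is Δ = b^2 - 4ac = (-2)^2 - 4*(1)*(11) = 4 - (44) = -40.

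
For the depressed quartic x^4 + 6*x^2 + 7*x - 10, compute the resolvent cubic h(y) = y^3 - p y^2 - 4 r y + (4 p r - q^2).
h(y) = y^3 - 6*y^2 + 40*y - 289

Identify coefficients: p = 6, q = 7, r = -10.
Plug into h(y) = y^3 - p y^2 - 4 r y + (4 p r - q^2):
  h(y) = y^3 - (6) y^2 - 4*(-10) y + (4*(6)*(-10) - (7)^2)
       = y^3 + (-6) y^2 + (40) y + (-289).
Simplifying: h(y) = y^3 - 6*y^2 + 40*y - 289.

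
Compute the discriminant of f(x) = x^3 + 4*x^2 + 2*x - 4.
Δ = 48

For x^3 + a x^2 + b x + c the discriminant is Δ = 18 a b c - 4 a^3 c + a^2 b^2 - 4 b^3 - 27 c^2.
Plug a = 4, b = 2, c = -4:
  18*(4)*(2)*(-4) - 4*(4)^3*(-4) + (4)^2*(2)^2 - 4*(2)^3 - 27*(-4)^2
  = -576 + (1024) + 64 + (-32) + (-432)
  = 48.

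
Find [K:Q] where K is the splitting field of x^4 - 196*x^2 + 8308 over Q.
[K:Q] = 4

f factors as (x^2 - 134)(x^2 - 62); the splitting field is K = Q(sqrt(134), sqrt(62)). Since 134, 62, and 8308 are all non-squares in Q, the three subfields Q(sqrt(134)), Q(sqrt(62)), Q(sqrt(8308)) are distinct degree-2 extensions, so [K:Q] = 4 (Klein four Galois group).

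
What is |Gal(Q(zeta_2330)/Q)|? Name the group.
|Gal(Q(zeta_2330)/Q)| = phi(2330) = 928; group ≅ (Z/2330Z)^* ≅ Z/4Z × Z/232Z

The n-th cyclotomic polynomial Φ_2330(x) is the minimal polynomial of zeta_2330 over Q and has degree phi(2330) = 928. So Q(zeta_2330) is a degree-928 Galois extension with Galois group (Z/2330Z)^*. By CRT, (Z/2330Z)^* ≅ (Z/2Z)^* × (Z/5Z)^* × (Z/233Z)^*. Each prime-power unit group is (Z/2Z)^* ≅ trivial group (order 1); (Z/5Z)^* ≅ Z/4Z; (Z/233Z)^* ≅ Z/232Z. Hence Gal(Q(zeta_2330)/Q) ≅ Z/4Z × Z/232Z.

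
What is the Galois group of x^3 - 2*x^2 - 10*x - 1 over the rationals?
Gal(K/Q) = S_3 (symmetric group of order 6)

Compute the discriminant of x^3 + (-2)*x^2 + (-10)*x + (-1): Δ = 3981. Since Δ is not a rational square, the Galois group is not contained in A_3; it must be the full S_3 (irreducibility of the cubic rules out anything smaller).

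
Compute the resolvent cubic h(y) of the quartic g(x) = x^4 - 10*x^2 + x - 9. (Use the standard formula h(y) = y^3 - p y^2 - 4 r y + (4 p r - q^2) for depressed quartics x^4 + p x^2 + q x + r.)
h(y) = y^3 + 10*y^2 + 36*y + 359

Identify coefficients: p = -10, q = 1, r = -9.
Plug into h(y) = y^3 - p y^2 - 4 r y + (4 p r - q^2):
  h(y) = y^3 - (-10) y^2 - 4*(-9) y + (4*(-10)*(-9) - (1)^2)
       = y^3 + (10) y^2 + (36) y + (359).
Simplifying: h(y) = y^3 + 10*y^2 + 36*y + 359.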